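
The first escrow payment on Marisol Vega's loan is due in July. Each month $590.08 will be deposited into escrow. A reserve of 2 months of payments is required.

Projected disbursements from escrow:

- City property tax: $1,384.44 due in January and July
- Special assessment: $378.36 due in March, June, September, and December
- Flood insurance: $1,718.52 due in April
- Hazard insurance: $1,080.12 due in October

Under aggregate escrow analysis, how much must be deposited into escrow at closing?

$1,981.96

Cushion = 2 × $590.08 = $1,180.16
Trial balance (start $0, +$590.08 each month, − disbursements):
  Jul: +$590.08 − $1,384.44 → -$794.36
  Aug: +$590.08 → -$204.28
  Sep: +$590.08 − $378.36 → $7.44
  Oct: +$590.08 − $1,080.12 → -$482.60
  Nov: +$590.08 → $107.48
  Dec: +$590.08 − $378.36 → $319.20
  Jan: +$590.08 − $1,384.44 → -$475.16
  Feb: +$590.08 → $114.92
  Mar: +$590.08 − $378.36 → $326.64
  Apr: +$590.08 − $1,718.52 → -$801.80
  May: +$590.08 → -$211.72
  Jun: +$590.08 − $378.36 → $0.00
Lowest trial balance = -$801.80 (Apr)
Initial deposit = cushion − low point = $1,180.16 − (-$801.80) = $1,981.96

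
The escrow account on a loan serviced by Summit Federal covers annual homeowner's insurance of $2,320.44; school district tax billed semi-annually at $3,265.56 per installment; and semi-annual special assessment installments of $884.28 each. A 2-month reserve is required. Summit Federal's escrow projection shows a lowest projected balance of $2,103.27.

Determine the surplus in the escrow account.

$333.25

Homeowner's insurance: $2,320.44 annually
School district tax: $3,265.56 × 2 = $6,531.12 annually
Special assessment: $884.28 × 2 = $1,768.56 annually
Total per year = $10,620.12
Base monthly escrow = $10,620.12 / 12 = $885.01
Required reserve = 2 × $885.01 = $1,770.02
Surplus = $2,103.27 − $1,770.02 = $333.25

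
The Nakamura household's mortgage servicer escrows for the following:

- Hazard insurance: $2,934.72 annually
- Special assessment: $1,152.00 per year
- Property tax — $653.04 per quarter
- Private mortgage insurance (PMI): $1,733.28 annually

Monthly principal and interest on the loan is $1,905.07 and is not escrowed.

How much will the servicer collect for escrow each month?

Hazard insurance = $2,934.72
Special assessment = $1,152.00
Property tax = $653.04 × 4 = $2,612.16
Private mortgage insurance (PMI) = $1,733.28
Yearly total = $8,432.16
Per month = $8,432.16 / 12 = $702.68

$702.68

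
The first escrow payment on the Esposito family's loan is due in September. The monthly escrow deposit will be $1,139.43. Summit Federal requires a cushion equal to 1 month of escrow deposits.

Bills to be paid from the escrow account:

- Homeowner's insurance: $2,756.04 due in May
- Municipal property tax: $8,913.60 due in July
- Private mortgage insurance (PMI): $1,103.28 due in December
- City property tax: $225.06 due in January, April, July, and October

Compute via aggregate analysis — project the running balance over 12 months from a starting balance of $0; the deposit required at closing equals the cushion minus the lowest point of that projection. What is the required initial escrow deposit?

$2,278.86

Cushion = 1 × $1,139.43 = $1,139.43
Trial balance (start $0, +$1,139.43 each month, − disbursements):
  Sep: +$1,139.43 → $1,139.43
  Oct: +$1,139.43 − $225.06 → $2,053.80
  Nov: +$1,139.43 → $3,193.23
  Dec: +$1,139.43 − $1,103.28 → $3,229.38
  Jan: +$1,139.43 − $225.06 → $4,143.75
  Feb: +$1,139.43 → $5,283.18
  Mar: +$1,139.43 → $6,422.61
  Apr: +$1,139.43 − $225.06 → $7,336.98
  May: +$1,139.43 − $2,756.04 → $5,720.37
  Jun: +$1,139.43 → $6,859.80
  Jul: +$1,139.43 − $9,138.66 → -$1,139.43
  Aug: +$1,139.43 → $0.00
Lowest trial balance = -$1,139.43 (Jul)
Initial deposit = cushion − low point = $1,139.43 − (-$1,139.43) = $2,278.86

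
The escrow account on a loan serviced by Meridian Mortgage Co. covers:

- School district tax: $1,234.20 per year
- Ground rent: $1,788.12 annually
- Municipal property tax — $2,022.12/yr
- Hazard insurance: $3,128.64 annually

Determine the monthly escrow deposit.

$681.09

School district tax = $1,234.20 annually
Ground rent = $1,788.12 annually
Municipal property tax = $2,022.12 annually
Hazard insurance = $3,128.64 annually
Yearly total = $1,234.20 + $1,788.12 + $2,022.12 + $3,128.64 = $8,173.08
Monthly = $8,173.08 / 12 = $681.09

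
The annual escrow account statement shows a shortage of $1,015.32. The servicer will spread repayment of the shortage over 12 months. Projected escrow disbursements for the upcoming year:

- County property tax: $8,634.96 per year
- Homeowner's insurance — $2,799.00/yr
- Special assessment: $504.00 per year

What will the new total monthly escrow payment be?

County property tax = $8,634.96 per year
Homeowner's insurance = $2,799.00 per year
Special assessment = $504.00 per year
Total annual escrow = $8,634.96 + $2,799.00 + $504.00 = $11,937.96
Base monthly escrow = $11,937.96 ÷ 12 = $994.83
Shortage per month = $1,015.32 ÷ 12 = $84.61
New monthly escrow = $994.83 + $84.61 = $1,079.44

$1,079.44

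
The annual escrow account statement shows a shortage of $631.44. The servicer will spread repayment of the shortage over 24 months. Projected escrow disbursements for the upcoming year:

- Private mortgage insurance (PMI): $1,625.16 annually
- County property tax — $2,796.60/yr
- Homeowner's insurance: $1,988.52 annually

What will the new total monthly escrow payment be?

$560.50

Private mortgage insurance (PMI) = $1,625.16
County property tax = $2,796.60
Homeowner's insurance = $1,988.52
Yearly total = $6,410.28
Monthly = $6,410.28 ÷ 12 = $534.19
Monthly shortage recovery: $631.44 ÷ 24 = $26.31
Adjusted monthly = $534.19 + $26.31 = $560.50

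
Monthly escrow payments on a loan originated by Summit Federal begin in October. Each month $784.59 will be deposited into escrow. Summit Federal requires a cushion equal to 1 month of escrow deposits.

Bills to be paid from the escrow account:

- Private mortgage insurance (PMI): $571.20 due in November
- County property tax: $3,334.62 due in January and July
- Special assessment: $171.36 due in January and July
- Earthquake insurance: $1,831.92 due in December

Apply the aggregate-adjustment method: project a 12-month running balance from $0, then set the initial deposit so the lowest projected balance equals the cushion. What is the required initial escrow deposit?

$3,555.33

Cushion = 1 × $784.59 = $784.59
Trial balance (start $0, +$784.59 each month, − disbursements):
  Oct: +$784.59 → $784.59
  Nov: +$784.59 − $571.20 → $997.98
  Dec: +$784.59 − $1,831.92 → -$49.35
  Jan: +$784.59 − $3,505.98 → -$2,770.74
  Feb: +$784.59 → -$1,986.15
  Mar: +$784.59 → -$1,201.56
  Apr: +$784.59 → -$416.97
  May: +$784.59 → $367.62
  Jun: +$784.59 → $1,152.21
  Jul: +$784.59 − $3,505.98 → -$1,569.18
  Aug: +$784.59 → -$784.59
  Sep: +$784.59 → $0.00
Lowest trial balance = -$2,770.74 (Jan)
Initial deposit = cushion − low point = $784.59 − (-$2,770.74) = $3,555.33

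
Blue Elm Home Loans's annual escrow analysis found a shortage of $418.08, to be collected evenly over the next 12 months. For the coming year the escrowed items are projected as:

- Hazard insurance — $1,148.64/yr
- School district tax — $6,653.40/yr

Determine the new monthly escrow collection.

$685.01

Hazard insurance = $1,148.64/yr
School district tax = $6,653.40/yr
Combined annual = $1,148.64 + $6,653.40 = $7,802.04
Monthly escrow = $7,802.04 ÷ 12 = $650.17
Monthly shortage recovery: $418.08 / 12 = $34.84
Adjusted monthly = $650.17 + $34.84 = $685.01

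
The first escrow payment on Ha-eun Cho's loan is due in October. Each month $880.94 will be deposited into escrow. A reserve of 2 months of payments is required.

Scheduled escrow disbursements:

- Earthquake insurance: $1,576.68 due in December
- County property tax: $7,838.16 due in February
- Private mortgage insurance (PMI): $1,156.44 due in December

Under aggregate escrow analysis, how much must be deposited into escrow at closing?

Cushion = 2 × $880.94 = $1,761.88
Trial balance (start $0, +$880.94 each month, − disbursements):
  Oct: +$880.94 → $880.94
  Nov: +$880.94 → $1,761.88
  Dec: +$880.94 − $2,733.12 → -$90.30
  Jan: +$880.94 → $790.64
  Feb: +$880.94 − $7,838.16 → -$6,166.58
  Mar: +$880.94 → -$5,285.64
  Apr: +$880.94 → -$4,404.70
  May: +$880.94 → -$3,523.76
  Jun: +$880.94 → -$2,642.82
  Jul: +$880.94 → -$1,761.88
  Aug: +$880.94 → -$880.94
  Sep: +$880.94 → $0.00
Lowest trial balance = -$6,166.58 (Feb)
Initial deposit = cushion − low point = $1,761.88 − (-$6,166.58) = $7,928.46

$7,928.46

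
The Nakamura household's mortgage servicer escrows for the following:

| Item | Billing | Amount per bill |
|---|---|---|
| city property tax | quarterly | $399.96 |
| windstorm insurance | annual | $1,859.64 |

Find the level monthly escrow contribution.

City property tax = $399.96 × 4 = $1,599.84
Windstorm insurance = $1,859.64
Annual escrow total = $1,599.84 + $1,859.64 = $3,459.48
Base monthly escrow = $3,459.48 ÷ 12 = $288.29

$288.29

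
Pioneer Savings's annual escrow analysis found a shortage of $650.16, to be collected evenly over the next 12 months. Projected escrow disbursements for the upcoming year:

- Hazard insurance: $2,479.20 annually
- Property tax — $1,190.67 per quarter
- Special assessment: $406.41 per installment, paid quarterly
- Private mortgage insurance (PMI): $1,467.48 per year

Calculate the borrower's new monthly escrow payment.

$915.43

Hazard insurance — $2,479.20/yr
Property tax — $1,190.67 × 4 = $4,762.68/yr
Special assessment — $406.41 × 4 = $1,625.64/yr
Private mortgage insurance (PMI) — $1,467.48/yr
Combined annual = $10,335.00
Monthly escrow = $10,335.00 / 12 = $861.25
Monthly shortage recovery: $650.16 / 12 = $54.18
Adjusted monthly = $861.25 + $54.18 = $915.43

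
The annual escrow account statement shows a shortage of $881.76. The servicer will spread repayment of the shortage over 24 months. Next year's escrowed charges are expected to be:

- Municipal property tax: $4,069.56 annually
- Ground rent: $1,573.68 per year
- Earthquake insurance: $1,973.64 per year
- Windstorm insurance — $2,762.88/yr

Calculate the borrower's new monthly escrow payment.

Municipal property tax = $4,069.56 per year
Ground rent = $1,573.68 per year
Earthquake insurance = $1,973.64 per year
Windstorm insurance = $2,762.88 per year
Combined annual = $10,379.76
Monthly = $10,379.76 ÷ 12 = $864.98
Shortage per month = $881.76 ÷ 24 = $36.74
Adjusted monthly = $864.98 + $36.74 = $901.72

$901.72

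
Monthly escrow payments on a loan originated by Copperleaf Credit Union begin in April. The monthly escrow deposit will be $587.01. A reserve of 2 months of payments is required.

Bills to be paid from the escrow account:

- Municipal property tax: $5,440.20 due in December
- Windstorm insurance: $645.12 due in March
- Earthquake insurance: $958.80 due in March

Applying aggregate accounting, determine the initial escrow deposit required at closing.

$1,331.13

Cushion = 2 × $587.01 = $1,174.02
Trial balance (start $0, +$587.01 each month, − disbursements):
  Apr: +$587.01 → $587.01
  May: +$587.01 → $1,174.02
  Jun: +$587.01 → $1,761.03
  Jul: +$587.01 → $2,348.04
  Aug: +$587.01 → $2,935.05
  Sep: +$587.01 → $3,522.06
  Oct: +$587.01 → $4,109.07
  Nov: +$587.01 → $4,696.08
  Dec: +$587.01 − $5,440.20 → -$157.11
  Jan: +$587.01 → $429.90
  Feb: +$587.01 → $1,016.91
  Mar: +$587.01 − $1,603.92 → $0.00
Lowest trial balance = -$157.11 (Dec)
Initial deposit = cushion − low point = $1,174.02 − (-$157.11) = $1,331.13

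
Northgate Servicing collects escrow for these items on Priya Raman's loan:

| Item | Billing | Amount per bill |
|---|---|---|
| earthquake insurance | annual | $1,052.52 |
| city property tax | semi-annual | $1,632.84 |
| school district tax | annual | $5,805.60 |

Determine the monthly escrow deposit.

$843.65

Earthquake insurance — $1,052.52/yr
City property tax — $1,632.84 × 2 = $3,265.68/yr
School district tax — $5,805.60/yr
Combined annual = $1,052.52 + $3,265.68 + $5,805.60 = $10,123.80
Monthly = $10,123.80 / 12 = $843.65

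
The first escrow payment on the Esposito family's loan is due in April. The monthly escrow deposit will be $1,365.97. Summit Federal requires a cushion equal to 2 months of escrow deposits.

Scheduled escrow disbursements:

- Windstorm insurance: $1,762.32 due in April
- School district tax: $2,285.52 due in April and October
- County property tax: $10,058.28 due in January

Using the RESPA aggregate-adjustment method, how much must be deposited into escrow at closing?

$5,463.88

Cushion = 2 × $1,365.97 = $2,731.94
Trial balance (start $0, +$1,365.97 each month, − disbursements):
  Apr: +$1,365.97 − $4,047.84 → -$2,681.87
  May: +$1,365.97 → -$1,315.90
  Jun: +$1,365.97 → $50.07
  Jul: +$1,365.97 → $1,416.04
  Aug: +$1,365.97 → $2,782.01
  Sep: +$1,365.97 → $4,147.98
  Oct: +$1,365.97 − $2,285.52 → $3,228.43
  Nov: +$1,365.97 → $4,594.40
  Dec: +$1,365.97 → $5,960.37
  Jan: +$1,365.97 − $10,058.28 → -$2,731.94
  Feb: +$1,365.97 → -$1,365.97
  Mar: +$1,365.97 → $0.00
Lowest trial balance = -$2,731.94 (Jan)
Initial deposit = cushion − low point = $2,731.94 − (-$2,731.94) = $5,463.88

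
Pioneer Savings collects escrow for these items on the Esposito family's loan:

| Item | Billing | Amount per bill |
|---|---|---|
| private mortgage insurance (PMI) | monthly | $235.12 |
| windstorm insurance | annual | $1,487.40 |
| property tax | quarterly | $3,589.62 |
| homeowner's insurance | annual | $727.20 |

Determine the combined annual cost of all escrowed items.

Private mortgage insurance (PMI) — $235.12 × 12 = $2,821.44 per year
Windstorm insurance — $1,487.40 per year
Property tax — $3,589.62 × 4 = $14,358.48 per year
Homeowner's insurance — $727.20 per year
Total annual escrow = $2,821.44 + $1,487.40 + $14,358.48 + $727.20 = $19,394.52

$19,394.52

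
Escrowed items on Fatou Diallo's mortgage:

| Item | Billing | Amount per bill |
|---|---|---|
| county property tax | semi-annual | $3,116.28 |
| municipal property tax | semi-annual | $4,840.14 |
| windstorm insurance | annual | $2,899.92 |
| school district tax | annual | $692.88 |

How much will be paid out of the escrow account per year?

County property tax — $3,116.28 × 2 = $6,232.56 per year
Municipal property tax — $4,840.14 × 2 = $9,680.28 per year
Windstorm insurance — $2,899.92 per year
School district tax — $692.88 per year
Total annual escrow = $19,505.64

$19,505.64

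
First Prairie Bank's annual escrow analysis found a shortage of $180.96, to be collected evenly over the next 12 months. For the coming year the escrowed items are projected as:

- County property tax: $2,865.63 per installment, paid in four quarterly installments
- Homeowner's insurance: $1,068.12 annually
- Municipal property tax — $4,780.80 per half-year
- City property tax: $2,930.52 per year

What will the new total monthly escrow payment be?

County property tax = $2,865.63 × 4 = $11,462.52 annually
Homeowner's insurance = $1,068.12 annually
Municipal property tax = $4,780.80 × 2 = $9,561.60 annually
City property tax = $2,930.52 annually
Combined annual = $11,462.52 + $1,068.12 + $9,561.60 + $2,930.52 = $25,022.76
Monthly = $25,022.76 / 12 = $2,085.23
Shortage per month = $180.96 / 12 = $15.08
New monthly escrow = $2,085.23 + $15.08 = $2,100.31

$2,100.31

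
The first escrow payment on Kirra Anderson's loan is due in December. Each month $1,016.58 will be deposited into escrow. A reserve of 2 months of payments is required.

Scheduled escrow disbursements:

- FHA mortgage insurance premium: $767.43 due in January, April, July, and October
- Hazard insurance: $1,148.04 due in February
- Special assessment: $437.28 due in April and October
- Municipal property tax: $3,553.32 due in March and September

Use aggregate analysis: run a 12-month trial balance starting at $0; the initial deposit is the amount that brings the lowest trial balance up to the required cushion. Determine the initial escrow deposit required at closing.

$3,623.76

Cushion = 2 × $1,016.58 = $2,033.16
Trial balance (start $0, +$1,016.58 each month, − disbursements):
  Dec: +$1,016.58 → $1,016.58
  Jan: +$1,016.58 − $767.43 → $1,265.73
  Feb: +$1,016.58 − $1,148.04 → $1,134.27
  Mar: +$1,016.58 − $3,553.32 → -$1,402.47
  Apr: +$1,016.58 − $1,204.71 → -$1,590.60
  May: +$1,016.58 → -$574.02
  Jun: +$1,016.58 → $442.56
  Jul: +$1,016.58 − $767.43 → $691.71
  Aug: +$1,016.58 → $1,708.29
  Sep: +$1,016.58 − $3,553.32 → -$828.45
  Oct: +$1,016.58 − $1,204.71 → -$1,016.58
  Nov: +$1,016.58 → $0.00
Lowest trial balance = -$1,590.60 (Apr)
Initial deposit = cushion − low point = $2,033.16 − (-$1,590.60) = $3,623.76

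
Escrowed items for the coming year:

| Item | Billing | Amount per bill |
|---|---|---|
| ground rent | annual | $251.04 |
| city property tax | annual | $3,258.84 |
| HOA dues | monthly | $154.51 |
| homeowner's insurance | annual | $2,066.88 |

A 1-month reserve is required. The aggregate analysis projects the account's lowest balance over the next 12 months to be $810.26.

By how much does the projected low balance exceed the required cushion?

Ground rent: $251.04 per year
City property tax: $3,258.84 per year
HOA dues: $154.51 × 12 = $1,854.12 per year
Homeowner's insurance: $2,066.88 per year
Yearly total = $251.04 + $3,258.84 + $1,854.12 + $2,066.88 = $7,430.88
Monthly escrow = $7,430.88 ÷ 12 = $619.24
Required cushion = 1 × $619.24 = $619.24
Excess over cushion: $810.26 − $619.24 = $191.02

$191.02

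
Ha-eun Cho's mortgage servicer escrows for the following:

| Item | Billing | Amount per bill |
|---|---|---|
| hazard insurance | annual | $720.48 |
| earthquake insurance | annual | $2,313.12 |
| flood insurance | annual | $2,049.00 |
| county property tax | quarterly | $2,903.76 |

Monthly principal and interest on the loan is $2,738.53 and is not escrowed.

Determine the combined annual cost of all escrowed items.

Hazard insurance: $720.48 annually
Earthquake insurance: $2,313.12 annually
Flood insurance: $2,049.00 annually
County property tax: $2,903.76 × 4 = $11,615.04 annually
Total per year = $720.48 + $2,313.12 + $2,049.00 + $11,615.04 = $16,697.64

$16,697.64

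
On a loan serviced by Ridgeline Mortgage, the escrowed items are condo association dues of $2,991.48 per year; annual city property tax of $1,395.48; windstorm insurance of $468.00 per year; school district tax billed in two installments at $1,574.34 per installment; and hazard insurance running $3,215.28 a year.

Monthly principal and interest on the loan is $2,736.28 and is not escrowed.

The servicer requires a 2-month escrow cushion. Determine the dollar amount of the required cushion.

$1,869.82

Condo association dues: $2,991.48
City property tax: $1,395.48
Windstorm insurance: $468.00
School district tax: $1,574.34 × 2 = $3,148.68
Hazard insurance: $3,215.28
Combined annual = $11,218.92
Base monthly escrow = $11,218.92 ÷ 12 = $934.91
Reserve = 2 × $934.91 = $1,869.82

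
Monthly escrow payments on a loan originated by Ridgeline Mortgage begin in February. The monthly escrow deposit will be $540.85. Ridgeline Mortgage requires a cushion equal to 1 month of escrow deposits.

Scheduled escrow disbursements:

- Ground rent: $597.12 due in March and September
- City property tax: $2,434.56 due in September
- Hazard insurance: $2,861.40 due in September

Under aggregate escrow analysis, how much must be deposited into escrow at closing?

Cushion = 1 × $540.85 = $540.85
Trial balance (start $0, +$540.85 each month, − disbursements):
  Feb: +$540.85 → $540.85
  Mar: +$540.85 − $597.12 → $484.58
  Apr: +$540.85 → $1,025.43
  May: +$540.85 → $1,566.28
  Jun: +$540.85 → $2,107.13
  Jul: +$540.85 → $2,647.98
  Aug: +$540.85 → $3,188.83
  Sep: +$540.85 − $5,893.08 → -$2,163.40
  Oct: +$540.85 → -$1,622.55
  Nov: +$540.85 → -$1,081.70
  Dec: +$540.85 → -$540.85
  Jan: +$540.85 → $0.00
Lowest trial balance = -$2,163.40 (Sep)
Initial deposit = cushion − low point = $540.85 − (-$2,163.40) = $2,704.25

$2,704.25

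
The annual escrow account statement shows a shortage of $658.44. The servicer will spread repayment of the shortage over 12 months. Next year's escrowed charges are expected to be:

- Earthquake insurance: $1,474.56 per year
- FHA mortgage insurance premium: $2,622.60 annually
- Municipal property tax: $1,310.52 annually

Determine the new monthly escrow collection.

$505.51

Earthquake insurance = $1,474.56
FHA mortgage insurance premium = $2,622.60
Municipal property tax = $1,310.52
Annual escrow total = $5,407.68
Per month = $5,407.68 / 12 = $450.64
Monthly shortage recovery: $658.44 ÷ 12 = $54.87
Adjusted monthly = $450.64 + $54.87 = $505.51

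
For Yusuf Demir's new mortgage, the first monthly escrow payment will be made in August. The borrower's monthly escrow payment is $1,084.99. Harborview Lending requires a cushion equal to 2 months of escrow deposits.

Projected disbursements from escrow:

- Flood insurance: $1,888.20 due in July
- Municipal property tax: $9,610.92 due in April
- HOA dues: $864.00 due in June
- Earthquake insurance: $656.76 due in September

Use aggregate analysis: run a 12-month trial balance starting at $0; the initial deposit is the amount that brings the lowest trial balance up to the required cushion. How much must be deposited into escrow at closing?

$2,672.75

Cushion = 2 × $1,084.99 = $2,169.98
Trial balance (start $0, +$1,084.99 each month, − disbursements):
  Aug: +$1,084.99 → $1,084.99
  Sep: +$1,084.99 − $656.76 → $1,513.22
  Oct: +$1,084.99 → $2,598.21
  Nov: +$1,084.99 → $3,683.20
  Dec: +$1,084.99 → $4,768.19
  Jan: +$1,084.99 → $5,853.18
  Feb: +$1,084.99 → $6,938.17
  Mar: +$1,084.99 → $8,023.16
  Apr: +$1,084.99 − $9,610.92 → -$502.77
  May: +$1,084.99 → $582.22
  Jun: +$1,084.99 − $864.00 → $803.21
  Jul: +$1,084.99 − $1,888.20 → $0.00
Lowest trial balance = -$502.77 (Apr)
Initial deposit = cushion − low point = $2,169.98 − (-$502.77) = $2,672.75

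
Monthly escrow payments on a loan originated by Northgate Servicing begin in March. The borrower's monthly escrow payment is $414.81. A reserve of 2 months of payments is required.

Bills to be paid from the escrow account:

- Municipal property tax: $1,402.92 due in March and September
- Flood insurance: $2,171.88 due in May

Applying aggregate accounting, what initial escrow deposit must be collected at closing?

Cushion = 2 × $414.81 = $829.62
Trial balance (start $0, +$414.81 each month, − disbursements):
  Mar: +$414.81 − $1,402.92 → -$988.11
  Apr: +$414.81 → -$573.30
  May: +$414.81 − $2,171.88 → -$2,330.37
  Jun: +$414.81 → -$1,915.56
  Jul: +$414.81 → -$1,500.75
  Aug: +$414.81 → -$1,085.94
  Sep: +$414.81 − $1,402.92 → -$2,074.05
  Oct: +$414.81 → -$1,659.24
  Nov: +$414.81 → -$1,244.43
  Dec: +$414.81 → -$829.62
  Jan: +$414.81 → -$414.81
  Feb: +$414.81 → $0.00
Lowest trial balance = -$2,330.37 (May)
Initial deposit = cushion − low point = $829.62 − (-$2,330.37) = $3,159.99

$3,159.99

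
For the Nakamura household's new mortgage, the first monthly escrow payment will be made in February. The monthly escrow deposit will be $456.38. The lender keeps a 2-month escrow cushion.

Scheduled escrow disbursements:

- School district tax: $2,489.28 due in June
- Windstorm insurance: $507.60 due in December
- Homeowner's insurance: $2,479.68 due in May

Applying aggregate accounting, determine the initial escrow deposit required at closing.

$3,599.82

Cushion = 2 × $456.38 = $912.76
Trial balance (start $0, +$456.38 each month, − disbursements):
  Feb: +$456.38 → $456.38
  Mar: +$456.38 → $912.76
  Apr: +$456.38 → $1,369.14
  May: +$456.38 − $2,479.68 → -$654.16
  Jun: +$456.38 − $2,489.28 → -$2,687.06
  Jul: +$456.38 → -$2,230.68
  Aug: +$456.38 → -$1,774.30
  Sep: +$456.38 → -$1,317.92
  Oct: +$456.38 → -$861.54
  Nov: +$456.38 → -$405.16
  Dec: +$456.38 − $507.60 → -$456.38
  Jan: +$456.38 → $0.00
Lowest trial balance = -$2,687.06 (Jun)
Initial deposit = cushion − low point = $912.76 − (-$2,687.06) = $3,599.82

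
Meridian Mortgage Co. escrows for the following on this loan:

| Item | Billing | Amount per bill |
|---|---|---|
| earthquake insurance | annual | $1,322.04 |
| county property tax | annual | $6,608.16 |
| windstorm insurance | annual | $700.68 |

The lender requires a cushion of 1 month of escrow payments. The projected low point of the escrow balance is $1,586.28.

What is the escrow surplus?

Earthquake insurance: $1,322.04
County property tax: $6,608.16
Windstorm insurance: $700.68
Yearly total = $1,322.04 + $6,608.16 + $700.68 = $8,630.88
Monthly = $8,630.88 ÷ 12 = $719.24
Cushion = 1 × $719.24 = $719.24
Excess over cushion: $1,586.28 − $719.24 = $867.04

$867.04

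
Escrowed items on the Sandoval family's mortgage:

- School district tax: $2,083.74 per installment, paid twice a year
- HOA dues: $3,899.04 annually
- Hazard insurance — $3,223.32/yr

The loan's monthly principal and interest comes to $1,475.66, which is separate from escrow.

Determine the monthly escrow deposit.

$940.82

School district tax: $2,083.74 × 2 = $4,167.48/yr
HOA dues: $3,899.04/yr
Hazard insurance: $3,223.32/yr
Total annual escrow = $11,289.84
Per month = $11,289.84 ÷ 12 = $940.82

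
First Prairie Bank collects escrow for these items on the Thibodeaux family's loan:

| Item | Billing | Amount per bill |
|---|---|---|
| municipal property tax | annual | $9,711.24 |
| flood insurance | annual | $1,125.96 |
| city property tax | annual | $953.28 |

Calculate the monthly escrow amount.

Municipal property tax — $9,711.24 per year
Flood insurance — $1,125.96 per year
City property tax — $953.28 per year
Total annual escrow = $11,790.48
Monthly escrow = $11,790.48 / 12 = $982.54

$982.54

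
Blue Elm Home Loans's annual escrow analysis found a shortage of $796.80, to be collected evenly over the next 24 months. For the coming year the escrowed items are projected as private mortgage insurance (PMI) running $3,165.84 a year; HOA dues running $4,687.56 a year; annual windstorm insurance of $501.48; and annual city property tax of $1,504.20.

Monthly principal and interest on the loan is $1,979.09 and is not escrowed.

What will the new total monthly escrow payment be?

Private mortgage insurance (PMI): $3,165.84/yr
HOA dues: $4,687.56/yr
Windstorm insurance: $501.48/yr
City property tax: $1,504.20/yr
Combined annual = $9,859.08
Base monthly escrow = $9,859.08 / 12 = $821.59
Shortage per month = $796.80 / 24 = $33.20
Adjusted monthly = $821.59 + $33.20 = $854.79

$854.79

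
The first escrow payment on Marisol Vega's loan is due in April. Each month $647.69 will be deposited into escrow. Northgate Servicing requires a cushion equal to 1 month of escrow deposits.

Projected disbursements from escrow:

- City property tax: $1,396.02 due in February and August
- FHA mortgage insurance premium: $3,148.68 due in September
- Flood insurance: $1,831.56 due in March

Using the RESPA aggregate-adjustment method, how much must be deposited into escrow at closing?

Cushion = 1 × $647.69 = $647.69
Trial balance (start $0, +$647.69 each month, − disbursements):
  Apr: +$647.69 → $647.69
  May: +$647.69 → $1,295.38
  Jun: +$647.69 → $1,943.07
  Jul: +$647.69 → $2,590.76
  Aug: +$647.69 − $1,396.02 → $1,842.43
  Sep: +$647.69 − $3,148.68 → -$658.56
  Oct: +$647.69 → -$10.87
  Nov: +$647.69 → $636.82
  Dec: +$647.69 → $1,284.51
  Jan: +$647.69 → $1,932.20
  Feb: +$647.69 − $1,396.02 → $1,183.87
  Mar: +$647.69 − $1,831.56 → $0.00
Lowest trial balance = -$658.56 (Sep)
Initial deposit = cushion − low point = $647.69 − (-$658.56) = $1,306.25

$1,306.25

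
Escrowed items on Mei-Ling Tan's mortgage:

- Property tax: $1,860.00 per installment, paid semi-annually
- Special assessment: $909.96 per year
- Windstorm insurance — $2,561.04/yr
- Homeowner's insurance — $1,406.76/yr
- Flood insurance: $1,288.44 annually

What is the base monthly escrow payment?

Property tax = $1,860.00 × 2 = $3,720.00
Special assessment = $909.96
Windstorm insurance = $2,561.04
Homeowner's insurance = $1,406.76
Flood insurance = $1,288.44
Yearly total = $9,886.20
Monthly = $9,886.20 ÷ 12 = $823.85

$823.85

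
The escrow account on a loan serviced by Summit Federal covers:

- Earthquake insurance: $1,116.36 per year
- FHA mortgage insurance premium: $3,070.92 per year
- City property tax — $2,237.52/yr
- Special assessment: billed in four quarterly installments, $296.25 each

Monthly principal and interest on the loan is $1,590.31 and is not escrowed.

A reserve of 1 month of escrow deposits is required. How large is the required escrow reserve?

Earthquake insurance: $1,116.36 per year
FHA mortgage insurance premium: $3,070.92 per year
City property tax: $2,237.52 per year
Special assessment: $296.25 × 4 = $1,185.00 per year
Total annual escrow = $1,116.36 + $3,070.92 + $2,237.52 + $1,185.00 = $7,609.80
Base monthly escrow = $7,609.80 ÷ 12 = $634.15
Required cushion = 1 × $634.15 = $634.15

$634.15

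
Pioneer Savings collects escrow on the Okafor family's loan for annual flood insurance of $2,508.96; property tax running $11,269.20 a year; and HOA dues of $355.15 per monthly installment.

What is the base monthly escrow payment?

Flood insurance — $2,508.96
Property tax — $11,269.20
HOA dues — $355.15 × 12 = $4,261.80
Total per year = $2,508.96 + $11,269.20 + $4,261.80 = $18,039.96
Monthly = $18,039.96 / 12 = $1,503.33

$1,503.33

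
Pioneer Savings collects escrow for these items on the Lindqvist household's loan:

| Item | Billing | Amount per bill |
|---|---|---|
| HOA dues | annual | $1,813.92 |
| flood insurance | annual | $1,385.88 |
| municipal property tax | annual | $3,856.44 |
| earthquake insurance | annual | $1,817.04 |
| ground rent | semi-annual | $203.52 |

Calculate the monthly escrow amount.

$773.36

HOA dues = $1,813.92
Flood insurance = $1,385.88
Municipal property tax = $3,856.44
Earthquake insurance = $1,817.04
Ground rent = $203.52 × 2 = $407.04
Total per year = $1,813.92 + $1,385.88 + $3,856.44 + $1,817.04 + $407.04 = $9,280.32
Monthly escrow = $9,280.32 / 12 = $773.36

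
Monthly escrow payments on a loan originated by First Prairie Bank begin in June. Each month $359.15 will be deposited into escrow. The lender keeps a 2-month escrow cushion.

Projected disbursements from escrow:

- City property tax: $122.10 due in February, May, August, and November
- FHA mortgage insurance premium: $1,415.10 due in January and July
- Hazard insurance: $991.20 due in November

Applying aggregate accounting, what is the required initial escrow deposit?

$1,910.70

Cushion = 2 × $359.15 = $718.30
Trial balance (start $0, +$359.15 each month, − disbursements):
  Jun: +$359.15 → $359.15
  Jul: +$359.15 − $1,415.10 → -$696.80
  Aug: +$359.15 − $122.10 → -$459.75
  Sep: +$359.15 → -$100.60
  Oct: +$359.15 → $258.55
  Nov: +$359.15 − $1,113.30 → -$495.60
  Dec: +$359.15 → -$136.45
  Jan: +$359.15 − $1,415.10 → -$1,192.40
  Feb: +$359.15 − $122.10 → -$955.35
  Mar: +$359.15 → -$596.20
  Apr: +$359.15 → -$237.05
  May: +$359.15 − $122.10 → $0.00
Lowest trial balance = -$1,192.40 (Jan)
Initial deposit = cushion − low point = $718.30 − (-$1,192.40) = $1,910.70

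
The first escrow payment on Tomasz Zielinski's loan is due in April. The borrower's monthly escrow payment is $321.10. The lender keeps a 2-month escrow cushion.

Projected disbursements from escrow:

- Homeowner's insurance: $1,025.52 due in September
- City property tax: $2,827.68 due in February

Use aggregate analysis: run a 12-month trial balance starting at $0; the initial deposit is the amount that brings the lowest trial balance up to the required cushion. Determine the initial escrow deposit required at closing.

$963.30

Cushion = 2 × $321.10 = $642.20
Trial balance (start $0, +$321.10 each month, − disbursements):
  Apr: +$321.10 → $321.10
  May: +$321.10 → $642.20
  Jun: +$321.10 → $963.30
  Jul: +$321.10 → $1,284.40
  Aug: +$321.10 → $1,605.50
  Sep: +$321.10 − $1,025.52 → $901.08
  Oct: +$321.10 → $1,222.18
  Nov: +$321.10 → $1,543.28
  Dec: +$321.10 → $1,864.38
  Jan: +$321.10 → $2,185.48
  Feb: +$321.10 − $2,827.68 → -$321.10
  Mar: +$321.10 → $0.00
Lowest trial balance = -$321.10 (Feb)
Initial deposit = cushion − low point = $642.20 − (-$321.10) = $963.30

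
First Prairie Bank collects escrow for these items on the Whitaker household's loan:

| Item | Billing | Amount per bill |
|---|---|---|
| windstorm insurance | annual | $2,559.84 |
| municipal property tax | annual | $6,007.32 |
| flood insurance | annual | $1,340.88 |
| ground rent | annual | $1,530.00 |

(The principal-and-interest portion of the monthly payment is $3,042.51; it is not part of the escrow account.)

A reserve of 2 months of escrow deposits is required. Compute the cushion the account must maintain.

Windstorm insurance — $2,559.84 annually
Municipal property tax — $6,007.32 annually
Flood insurance — $1,340.88 annually
Ground rent — $1,530.00 annually
Total per year = $11,438.04
Base monthly escrow = $11,438.04 ÷ 12 = $953.17
Required cushion = 2 × $953.17 = $1,906.34

$1,906.34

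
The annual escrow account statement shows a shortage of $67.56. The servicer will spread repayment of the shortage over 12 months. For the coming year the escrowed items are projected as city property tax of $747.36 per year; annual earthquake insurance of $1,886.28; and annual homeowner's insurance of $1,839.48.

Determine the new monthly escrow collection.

$378.39

City property tax = $747.36
Earthquake insurance = $1,886.28
Homeowner's insurance = $1,839.48
Annual escrow total = $747.36 + $1,886.28 + $1,839.48 = $4,473.12
Monthly escrow = $4,473.12 ÷ 12 = $372.76
Shortage spread = $67.56 / 12 = $5.63/mo
Adjusted monthly = $372.76 + $5.63 = $378.39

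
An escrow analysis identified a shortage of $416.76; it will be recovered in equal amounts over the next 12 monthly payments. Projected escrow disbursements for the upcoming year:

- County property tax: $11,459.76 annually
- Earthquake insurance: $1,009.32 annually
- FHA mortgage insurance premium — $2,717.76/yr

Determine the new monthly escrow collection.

County property tax = $11,459.76 annually
Earthquake insurance = $1,009.32 annually
FHA mortgage insurance premium = $2,717.76 annually
Total annual escrow = $15,186.84
Monthly = $15,186.84 ÷ 12 = $1,265.57
Shortage per month = $416.76 / 12 = $34.73
Adjusted monthly = $1,265.57 + $34.73 = $1,300.30

$1,300.30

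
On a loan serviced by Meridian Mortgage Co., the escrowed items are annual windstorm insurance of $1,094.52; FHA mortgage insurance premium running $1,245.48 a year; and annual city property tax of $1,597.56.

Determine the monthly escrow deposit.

Windstorm insurance: $1,094.52 annually
FHA mortgage insurance premium: $1,245.48 annually
City property tax: $1,597.56 annually
Total annual escrow = $1,094.52 + $1,245.48 + $1,597.56 = $3,937.56
Per month = $3,937.56 ÷ 12 = $328.13

$328.13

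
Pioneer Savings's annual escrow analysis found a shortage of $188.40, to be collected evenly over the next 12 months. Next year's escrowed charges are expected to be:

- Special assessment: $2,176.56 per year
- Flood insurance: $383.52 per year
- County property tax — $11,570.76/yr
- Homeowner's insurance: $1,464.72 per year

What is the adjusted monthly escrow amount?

Special assessment — $2,176.56
Flood insurance — $383.52
County property tax — $11,570.76
Homeowner's insurance — $1,464.72
Annual escrow total = $15,595.56
Per month = $15,595.56 / 12 = $1,299.63
Shortage spread = $188.40 ÷ 12 = $15.70/mo
New monthly escrow = $1,299.63 + $15.70 = $1,315.33

$1,315.33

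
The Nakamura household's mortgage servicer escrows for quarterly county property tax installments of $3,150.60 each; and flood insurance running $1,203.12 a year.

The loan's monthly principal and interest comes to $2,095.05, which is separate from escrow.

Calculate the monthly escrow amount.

$1,150.46

County property tax: $3,150.60 × 4 = $12,602.40 annually
Flood insurance: $1,203.12 annually
Total per year = $12,602.40 + $1,203.12 = $13,805.52
Monthly = $13,805.52 ÷ 12 = $1,150.46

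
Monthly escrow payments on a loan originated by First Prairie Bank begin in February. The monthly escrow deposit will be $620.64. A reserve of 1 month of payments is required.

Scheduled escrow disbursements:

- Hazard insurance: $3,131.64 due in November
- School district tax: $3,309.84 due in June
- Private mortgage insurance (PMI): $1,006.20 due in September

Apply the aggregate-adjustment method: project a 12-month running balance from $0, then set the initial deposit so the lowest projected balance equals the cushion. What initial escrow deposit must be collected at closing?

$1,861.92

Cushion = 1 × $620.64 = $620.64
Trial balance (start $0, +$620.64 each month, − disbursements):
  Feb: +$620.64 → $620.64
  Mar: +$620.64 → $1,241.28
  Apr: +$620.64 → $1,861.92
  May: +$620.64 → $2,482.56
  Jun: +$620.64 − $3,309.84 → -$206.64
  Jul: +$620.64 → $414.00
  Aug: +$620.64 → $1,034.64
  Sep: +$620.64 − $1,006.20 → $649.08
  Oct: +$620.64 → $1,269.72
  Nov: +$620.64 − $3,131.64 → -$1,241.28
  Dec: +$620.64 → -$620.64
  Jan: +$620.64 → $0.00
Lowest trial balance = -$1,241.28 (Nov)
Initial deposit = cushion − low point = $620.64 − (-$1,241.28) = $1,861.92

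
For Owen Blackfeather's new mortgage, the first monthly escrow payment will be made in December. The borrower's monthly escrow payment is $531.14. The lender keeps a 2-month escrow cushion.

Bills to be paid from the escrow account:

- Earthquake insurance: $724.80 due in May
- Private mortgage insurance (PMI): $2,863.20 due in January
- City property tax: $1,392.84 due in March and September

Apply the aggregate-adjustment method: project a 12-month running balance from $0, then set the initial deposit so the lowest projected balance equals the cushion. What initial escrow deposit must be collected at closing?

$3,193.76

Cushion = 2 × $531.14 = $1,062.28
Trial balance (start $0, +$531.14 each month, − disbursements):
  Dec: +$531.14 → $531.14
  Jan: +$531.14 − $2,863.20 → -$1,800.92
  Feb: +$531.14 → -$1,269.78
  Mar: +$531.14 − $1,392.84 → -$2,131.48
  Apr: +$531.14 → -$1,600.34
  May: +$531.14 − $724.80 → -$1,794.00
  Jun: +$531.14 → -$1,262.86
  Jul: +$531.14 → -$731.72
  Aug: +$531.14 → -$200.58
  Sep: +$531.14 − $1,392.84 → -$1,062.28
  Oct: +$531.14 → -$531.14
  Nov: +$531.14 → $0.00
Lowest trial balance = -$2,131.48 (Mar)
Initial deposit = cushion − low point = $1,062.28 − (-$2,131.48) = $3,193.76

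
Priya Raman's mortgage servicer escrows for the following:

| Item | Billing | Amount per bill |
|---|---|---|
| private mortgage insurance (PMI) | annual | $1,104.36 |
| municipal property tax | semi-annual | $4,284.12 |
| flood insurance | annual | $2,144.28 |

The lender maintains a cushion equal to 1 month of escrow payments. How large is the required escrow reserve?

Private mortgage insurance (PMI) — $1,104.36 annually
Municipal property tax — $4,284.12 × 2 = $8,568.24 annually
Flood insurance — $2,144.28 annually
Total per year = $1,104.36 + $8,568.24 + $2,144.28 = $11,816.88
Monthly = $11,816.88 ÷ 12 = $984.74
Required cushion = 1 × $984.74 = $984.74

$984.74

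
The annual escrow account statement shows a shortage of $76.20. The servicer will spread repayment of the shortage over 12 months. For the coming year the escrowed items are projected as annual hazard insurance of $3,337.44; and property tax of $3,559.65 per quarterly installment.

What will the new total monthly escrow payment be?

$1,471.02

Hazard insurance — $3,337.44/yr
Property tax — $3,559.65 × 4 = $14,238.60/yr
Annual escrow total = $3,337.44 + $14,238.60 = $17,576.04
Per month = $17,576.04 / 12 = $1,464.67
Shortage per month = $76.20 / 12 = $6.35
Adjusted monthly = $1,464.67 + $6.35 = $1,471.02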